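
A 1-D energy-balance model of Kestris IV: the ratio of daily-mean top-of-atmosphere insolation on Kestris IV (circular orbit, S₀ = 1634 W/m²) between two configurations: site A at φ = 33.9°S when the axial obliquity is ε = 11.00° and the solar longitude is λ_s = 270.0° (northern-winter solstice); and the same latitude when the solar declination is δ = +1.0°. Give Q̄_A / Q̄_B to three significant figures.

Q̄_A / Q̄_B ≈ 1.21

— Configuration A (φ=-33.9°):
Solar declination: sin δ = sin ε · sin λ_s = sin 11.00° × sin 270.0° = -0.19081, so δ = -11.000°.
cos H₀ = −tan(-33.9°) tan(-11.000°) = -0.1306, H₀ = 1.7018 rad.
Bracket: H₀ sin φ sin δ + cos φ cos δ sin H₀ = 1.7018×-0.55775×-0.19081 + 0.83001×0.98163×0.99143 = 0.181113 + 0.807780 = 0.988893.
Q̄ = (S₀/π) × [bracket] = (1634/π) × 0.988893 = 514.34 W/m².
— Configuration B (φ=-33.9°):
cos H₀ = −tan(-33.9°) tan(+1.000°) = 0.0117, H₀ = 1.5591 rad.
Bracket: H₀ sin φ sin δ + cos φ cos δ sin H₀ = 1.5591×-0.55775×0.01745 + 0.83001×0.99985×0.99993 = -0.015174 + 0.829827 = 0.814653.
Q̄ = (S₀/π) × [bracket] = (1634/π) × 0.814653 = 423.72 W/m².
Ratio Q̄_A / Q̄_B = 514.34 / 423.72 = 1.214.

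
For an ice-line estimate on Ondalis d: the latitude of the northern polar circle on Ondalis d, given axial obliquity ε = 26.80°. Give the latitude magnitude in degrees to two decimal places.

The polar circle is the lowest latitude that experiences at least one full rotation of continuous daylight at the northern-summer solstice; it lies at |φ| = 90° − ε = 90° − 26.80° = 63.20°.

63.20°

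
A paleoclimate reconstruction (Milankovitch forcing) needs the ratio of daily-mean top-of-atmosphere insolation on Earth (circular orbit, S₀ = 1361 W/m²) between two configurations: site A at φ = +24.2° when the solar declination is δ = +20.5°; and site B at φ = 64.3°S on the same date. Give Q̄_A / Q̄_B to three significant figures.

Q̄_A / Q̄_B ≈ 26.7

— Configuration A (φ=+24.2°):
cos H₀ = −tan(+24.2°) tan(+20.500°) = -0.1680, H₀ = 1.7396 rad.
Bracket: H₀ sin φ sin δ + cos φ cos δ sin H₀ = 1.7396×0.40992×0.35021 + 0.91212×0.93667×0.98578 = 0.249734 + 0.842207 = 1.091941.
Q̄ = (S₀/π) × [bracket] = (1361/π) × 1.091941 = 473.05 W/m².
— Configuration B (φ=-64.3°):
cos H₀ = −tan(-64.3°) tan(+20.500°) = 0.7769, H₀ = 0.6811 rad.
Bracket: H₀ sin φ sin δ + cos φ cos δ sin H₀ = 0.6811×-0.90108×0.35021 + 0.43366×0.93667×0.62965 = -0.214933 + 0.255762 = 0.040829.
Q̄ = (S₀/π) × [bracket] = (1361/π) × 0.040829 = 17.688 W/m².
Ratio Q̄_A / Q̄_B = 473.05 / 17.688 = 26.74.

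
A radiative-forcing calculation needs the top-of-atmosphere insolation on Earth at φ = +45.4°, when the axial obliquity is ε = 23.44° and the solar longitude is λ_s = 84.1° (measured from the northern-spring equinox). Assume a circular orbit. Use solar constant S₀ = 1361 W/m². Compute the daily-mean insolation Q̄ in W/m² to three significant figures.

Q̄ ≈ 498 W/m²

Solar declination: sin δ = sin ε · sin λ_s = sin 23.44° × sin 84.1° = 0.39568, so δ = +23.308°.
cos H₀ = −tan(+45.4°) tan(+23.308°) = -0.4369, H₀ = 2.0229 rad.
Bracket: H₀ sin φ sin δ + cos φ cos δ sin H₀ = 2.0229×0.71203×0.39568 + 0.70215×0.91839×0.89951 = 0.569924 + 0.580047 = 1.149971.
Q̄ = (S₀/π) × [bracket] = (1361/π) × 1.149971 = 498.2 W/m².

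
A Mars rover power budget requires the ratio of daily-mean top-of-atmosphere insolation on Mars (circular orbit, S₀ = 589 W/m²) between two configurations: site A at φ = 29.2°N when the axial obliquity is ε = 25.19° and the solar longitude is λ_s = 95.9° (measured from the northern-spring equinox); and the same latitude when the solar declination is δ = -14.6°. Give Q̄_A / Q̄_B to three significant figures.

— Configuration A (φ=+29.2°):
Solar declination: sin δ = sin ε · sin λ_s = sin 25.19° × sin 95.9° = 0.42337, so δ = +25.047°.
cos H₀ = −tan(+29.2°) tan(+25.047°) = -0.2612, H₀ = 1.8350 rad.
Bracket: H₀ sin φ sin δ + cos φ cos δ sin H₀ = 1.8350×0.48786×0.42337 + 0.87292×0.90596×0.96529 = 0.379011 + 0.763381 = 1.142392.
Q̄ = (S₀/π) × [bracket] = (589/π) × 1.142392 = 214.18 W/m².
— Configuration B (φ=+29.2°):
cos H₀ = −tan(+29.2°) tan(-14.600°) = 0.1456, H₀ = 1.4247 rad.
Bracket: H₀ sin φ sin δ + cos φ cos δ sin H₀ = 1.4247×0.48786×-0.25207 + 0.87292×0.96771×0.98935 = -0.175202 + 0.835737 = 0.660535.
Q̄ = (S₀/π) × [bracket] = (589/π) × 0.660535 = 123.84 W/m².
Ratio Q̄_A / Q̄_B = 214.18 / 123.84 = 1.729.

Q̄_A / Q̄_B ≈ 1.73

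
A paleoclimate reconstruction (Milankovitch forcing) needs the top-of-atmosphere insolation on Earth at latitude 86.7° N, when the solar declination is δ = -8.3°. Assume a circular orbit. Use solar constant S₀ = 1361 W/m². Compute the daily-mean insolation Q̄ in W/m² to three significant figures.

Q̄ ≈ 0.00 W/m²

cos H₀ = −tan(+86.7°) tan(-8.300°) = 2.5301 ≥ 1 ⇒ polar night, H₀ = 0 and Q̄ = 0.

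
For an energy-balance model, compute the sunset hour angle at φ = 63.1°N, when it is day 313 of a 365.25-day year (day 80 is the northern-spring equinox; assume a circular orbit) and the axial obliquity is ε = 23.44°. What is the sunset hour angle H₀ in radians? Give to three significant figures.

H₀ = 0.893 rad

Solar longitude: λ_s = 360° × (313 − 80)/365.25 = 229.651°.
sin δ = sin 23.44° × sin 229.651° = -0.30316, so δ = -17.648°.
cos H₀ = −tan φ · tan δ = −tan(+63.1°) × tan(-17.648°) = 0.6271, so H₀ = 0.8930 rad = 51.17°.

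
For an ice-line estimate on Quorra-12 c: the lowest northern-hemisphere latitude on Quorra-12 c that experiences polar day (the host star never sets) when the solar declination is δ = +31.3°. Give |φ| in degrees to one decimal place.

|φ| = 58.7°

Polar day requires cos H₀ = −tan φ tan δ ≤ −1, i.e. tan φ tan δ ≥ 1.
The boundary is |tan φ| · |tan δ| = 1, so |φ| = 90° − |δ| = 90° − 31.3° = 58.7° in the northern hemisphere.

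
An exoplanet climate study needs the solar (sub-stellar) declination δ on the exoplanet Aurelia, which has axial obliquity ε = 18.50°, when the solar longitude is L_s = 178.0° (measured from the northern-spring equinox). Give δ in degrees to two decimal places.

sin δ = sin ε · sin L_s = sin 18.50° × sin 178.0° = 0.011074.
δ = arcsin(0.011074) = +0.63°.

δ = +0.63°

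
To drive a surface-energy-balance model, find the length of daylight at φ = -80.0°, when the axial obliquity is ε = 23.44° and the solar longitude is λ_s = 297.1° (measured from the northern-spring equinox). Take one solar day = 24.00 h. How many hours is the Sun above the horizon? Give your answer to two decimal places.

Solar declination: sin δ = sin ε · sin λ_s = sin 23.44° × sin 297.1° = -0.35412, so δ = -20.739°.
Sunrise equation: cos H₀ = −tan φ · tan δ = -2.1474 ≤ −1, so the Sun never sets (polar day) and H₀ = π.
Daylight = 2H₀/(2π) × 24.00 h = (3.1416/π) × 24.00 = 24.00 h.

24.00 h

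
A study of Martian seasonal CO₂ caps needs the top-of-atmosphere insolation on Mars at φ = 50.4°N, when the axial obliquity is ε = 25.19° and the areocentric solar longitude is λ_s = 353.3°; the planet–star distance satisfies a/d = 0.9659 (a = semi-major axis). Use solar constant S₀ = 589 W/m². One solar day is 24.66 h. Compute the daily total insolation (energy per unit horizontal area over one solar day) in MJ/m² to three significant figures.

8.97 MJ/m²

sin δ = sin 25.19° × sin 353.3° = -0.04966, so δ = -2.846°.
cos H₀ = −tan(+50.4°) tan(-2.846°) = 0.0601, H₀ = 1.5107 rad.
Bracket: H₀ sin φ sin δ + cos φ cos δ sin H₀ = 1.5107×0.77051×-0.04966 + 0.63742×0.99877×0.99819 = -0.057805 + 0.635484 = 0.577679.
Inverse-square distance factor (a/d)² = 0.9659² = 0.932963.
Q̄ = (S₀/π) × 0.932963 × [bracket] = (589/π) × 0.932963 × 0.577679 = 101.05 W/m².
Daily total = Q̄ × 24.66 h × 3600 s/h = 101.05 × 24.66 × 3600 / 10⁶ = 8.971 MJ/m².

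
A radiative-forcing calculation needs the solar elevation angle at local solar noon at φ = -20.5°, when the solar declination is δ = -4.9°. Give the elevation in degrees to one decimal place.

At local noon the hour angle is zero, so the zenith angle equals |φ − δ| = |-20.5° − (-4.900°)| = 15.600°.
Elevation = 90° − 15.600° = 74.4°.

74.4°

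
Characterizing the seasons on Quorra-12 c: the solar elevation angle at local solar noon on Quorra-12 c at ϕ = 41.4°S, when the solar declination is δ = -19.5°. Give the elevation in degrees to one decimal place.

At local noon the hour angle is zero, so the zenith angle equals |ϕ − δ| = |-41.4° − (-19.500°)| = 21.900°.
Elevation = 90° − 21.900° = 68.1°.

68.1°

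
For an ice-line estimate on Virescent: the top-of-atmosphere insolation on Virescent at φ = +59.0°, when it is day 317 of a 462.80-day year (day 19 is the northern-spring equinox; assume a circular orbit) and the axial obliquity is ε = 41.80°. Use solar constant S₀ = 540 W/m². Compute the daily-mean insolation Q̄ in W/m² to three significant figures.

Solar longitude: λ_s = 360° × (317 − 19)/462.80 = 231.806°.
sin δ = sin 41.80° × sin 231.806° = -0.52385, so δ = -31.591°.
cos H₀ = −tan(+59.0°) tan(-31.591°) = 1.0235 ≥ 1 ⇒ polar night, H₀ = 0 and Q̄ = 0.

Q̄ ≈ 0.00 W/m²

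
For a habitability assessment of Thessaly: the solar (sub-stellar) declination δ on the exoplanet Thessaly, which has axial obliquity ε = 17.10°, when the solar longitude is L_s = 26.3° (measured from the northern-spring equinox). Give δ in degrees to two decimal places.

δ = +7.49°

sin δ = sin ε · sin L_s = sin 17.10° × sin 26.3° = 0.130281.
δ = arcsin(0.130281) = +7.49°.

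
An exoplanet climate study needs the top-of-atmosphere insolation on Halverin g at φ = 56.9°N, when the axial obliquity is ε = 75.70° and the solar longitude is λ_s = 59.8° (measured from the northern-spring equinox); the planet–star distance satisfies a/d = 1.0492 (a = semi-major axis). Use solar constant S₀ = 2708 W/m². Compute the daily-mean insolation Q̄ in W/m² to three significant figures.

Solar declination: sin δ = sin ε · sin λ_s = sin 75.70° × sin 59.8° = 0.83750, so δ = +56.877°.
cos H₀ = −tan(+56.9°) tan(+56.877°) = -2.3510 ≤ −1 ⇒ polar day, H₀ = π.
Bracket: H₀ sin φ sin δ + cos φ cos δ sin H₀ = 3.1416×0.83772×0.83750 + 0.54610×0.54644×0.00000 = 2.204117 + 0.000000 = 2.204117.
Inverse-square distance factor (a/d)² = 1.0492² = 1.100821.
Q̄ = (S₀/π) × 1.100821 × [bracket] = (2708/π) × 1.100821 × 2.204117 = 2091 W/m².

Q̄ ≈ 2.09e+03 W/m²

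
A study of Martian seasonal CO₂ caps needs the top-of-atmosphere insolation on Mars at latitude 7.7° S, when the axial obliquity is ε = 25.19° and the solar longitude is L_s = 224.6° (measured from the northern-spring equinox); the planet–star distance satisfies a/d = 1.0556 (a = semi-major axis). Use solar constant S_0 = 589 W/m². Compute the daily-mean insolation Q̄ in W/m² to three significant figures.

Q̄ ≈ 211 W/m²

Solar declination: sin δ = sin ε · sin L_s = sin 25.19° × sin 224.6° = -0.29885, so δ = -17.389°.
cos h₀ = −tan(-7.7°) tan(-17.389°) = -0.0423, h₀ = 1.6132 rad.
Bracket: h₀ sin ϕ sin δ + cos ϕ cos δ sin h₀ = 1.6132×-0.13399×-0.29885 + 0.99098×0.95430×0.99910 = 0.064597 + 0.944841 = 1.009438.
Inverse-square distance factor (a/d)² = 1.0556² = 1.114291.
Q̄ = (S_0/π) × 1.114291 × [bracket] = (589/π) × 1.114291 × 1.009438 = 210.9 W/m².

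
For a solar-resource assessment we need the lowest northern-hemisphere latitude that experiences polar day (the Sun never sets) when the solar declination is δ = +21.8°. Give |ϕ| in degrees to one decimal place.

|ϕ| = 68.2°

Polar day requires cos h₀ = −tan ϕ tan δ ≤ −1, i.e. tan ϕ tan δ ≥ 1.
The boundary is |tan ϕ| · |tan δ| = 1, so |ϕ| = 90° − |δ| = 90° − 21.8° = 68.2° in the northern hemisphere.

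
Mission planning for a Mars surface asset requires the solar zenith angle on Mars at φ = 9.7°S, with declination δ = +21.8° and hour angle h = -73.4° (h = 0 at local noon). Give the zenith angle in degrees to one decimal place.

θ_z = 78.5°

cos θ_z = sin φ sin δ + cos φ cos δ cos h = -0.062572 + 0.261465 = 0.198893.
θ_z = arccos(0.198893) = 78.5°.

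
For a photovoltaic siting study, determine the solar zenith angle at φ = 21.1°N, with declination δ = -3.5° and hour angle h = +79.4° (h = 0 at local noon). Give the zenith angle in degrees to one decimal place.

cos θ_z = sin φ sin δ + cos φ cos δ cos h = -0.021977 + 0.171298 = 0.149321.
θ_z = arccos(0.149321) = 81.4°.

θ_z = 81.4°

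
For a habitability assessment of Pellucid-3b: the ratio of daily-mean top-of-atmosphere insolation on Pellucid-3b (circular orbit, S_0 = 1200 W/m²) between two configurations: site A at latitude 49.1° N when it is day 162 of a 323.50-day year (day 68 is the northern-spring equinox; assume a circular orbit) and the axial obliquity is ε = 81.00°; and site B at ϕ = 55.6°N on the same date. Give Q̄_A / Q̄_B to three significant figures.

Q̄_A / Q̄_B ≈ 0.916

— Configuration A (ϕ=+49.1°):
Solar longitude: L_s = 360° × (162 − 68)/323.50 = 104.606°.
sin δ = sin 81.00° × sin 104.606° = 0.95577, so δ = +72.895°.
cos h₀ = −tan(+49.1°) tan(+72.895°) = -3.7515 ≤ −1 ⇒ polar day, h₀ = π.
Bracket: h₀ sin ϕ sin δ + cos ϕ cos δ sin h₀ = 3.1416×0.75585×0.95577 + 0.65474×0.29412×0.00000 = 2.269551 + 0.000000 = 2.269551.
Q̄ = (S_0/π) × [bracket] = (1200/π) × 2.269551 = 866.90 W/m².
— Configuration B (ϕ=+55.6°):
cos h₀ = −tan(+55.6°) tan(+72.895°) = -4.7460 ≤ −1 ⇒ polar day, h₀ = π.
Bracket: h₀ sin ϕ sin δ + cos ϕ cos δ sin h₀ = 3.1416×0.82511×0.95577 + 0.56497×0.29412×0.00000 = 2.477514 + 0.000000 = 2.477514.
Q̄ = (S_0/π) × [bracket] = (1200/π) × 2.477514 = 946.34 W/m².
Ratio Q̄_A / Q̄_B = 866.90 / 946.34 = 0.9161.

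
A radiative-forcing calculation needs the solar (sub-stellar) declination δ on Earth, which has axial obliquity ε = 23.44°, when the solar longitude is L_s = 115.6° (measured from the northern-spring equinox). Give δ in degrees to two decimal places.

δ = +21.02°

sin δ = sin ε · sin L_s = sin 23.44° × sin 115.6° = 0.358739.
δ = arcsin(0.358739) = +21.02°.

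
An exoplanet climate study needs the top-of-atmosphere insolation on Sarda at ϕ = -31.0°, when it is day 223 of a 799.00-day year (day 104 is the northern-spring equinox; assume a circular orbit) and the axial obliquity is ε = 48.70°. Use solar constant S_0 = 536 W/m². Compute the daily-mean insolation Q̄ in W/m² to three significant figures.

Q̄ ≈ 45.3 W/m²

Solar longitude: L_s = 360° × (223 − 104)/799.00 = 53.617°.
sin δ = sin 48.70° × sin 53.617° = 0.60482, so δ = +37.216°.
cos h₀ = −tan(-31.0°) tan(+37.216°) = 0.4563, h₀ = 1.0969 rad.
Bracket: h₀ sin ϕ sin δ + cos ϕ cos δ sin h₀ = 1.0969×-0.51504×0.60482 + 0.85717×0.79636×0.88980 = -0.341691 + 0.607392 = 0.265701.
Q̄ = (S_0/π) × [bracket] = (536/π) × 0.265701 = 45.33 W/m².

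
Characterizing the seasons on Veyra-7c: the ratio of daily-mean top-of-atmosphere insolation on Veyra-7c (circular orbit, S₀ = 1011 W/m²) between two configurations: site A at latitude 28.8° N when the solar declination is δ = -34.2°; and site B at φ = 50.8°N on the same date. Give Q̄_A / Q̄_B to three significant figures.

Q̄_A / Q̄_B ≈ 10.4

— Configuration A (φ=+28.8°):
cos H₀ = −tan(+28.8°) tan(-34.200°) = 0.3736, H₀ = 1.1879 rad.
Bracket: H₀ sin φ sin δ + cos φ cos δ sin H₀ = 1.1879×0.48175×-0.56208 + 0.87631×0.82708×0.92758 = -0.321662 + 0.672290 = 0.350628.
Q̄ = (S₀/π) × [bracket] = (1011/π) × 0.350628 = 112.84 W/m².
— Configuration B (φ=+50.8°):
cos H₀ = −tan(+50.8°) tan(-34.200°) = 0.8333, H₀ = 0.5858 rad.
Bracket: H₀ sin φ sin δ + cos φ cos δ sin H₀ = 0.5858×0.77494×-0.56208 + 0.63203×0.82708×0.55286 = -0.255162 + 0.289002 = 0.033840.
Q̄ = (S₀/π) × [bracket] = (1011/π) × 0.033840 = 10.890 W/m².
Ratio Q̄_A / Q̄_B = 112.84 / 10.890 = 10.36.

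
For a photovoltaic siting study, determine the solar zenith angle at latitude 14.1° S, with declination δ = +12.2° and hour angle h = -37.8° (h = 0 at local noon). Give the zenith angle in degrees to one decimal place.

θ_z = 45.8°

cos θ_z = sin φ sin δ + cos φ cos δ cos h = -0.051482 + 0.749042 = 0.697560.
θ_z = arccos(0.697560) = 45.8°.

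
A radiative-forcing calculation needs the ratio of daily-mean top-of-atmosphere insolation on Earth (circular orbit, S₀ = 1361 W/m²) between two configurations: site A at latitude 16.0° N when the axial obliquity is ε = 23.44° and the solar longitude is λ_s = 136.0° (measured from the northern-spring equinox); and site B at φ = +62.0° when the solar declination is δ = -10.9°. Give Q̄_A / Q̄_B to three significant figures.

— Configuration A (φ=+16.0°):
Solar declination: sin δ = sin ε · sin λ_s = sin 23.44° × sin 136.0° = 0.27633, so δ = +16.041°.
cos H₀ = −tan(+16.0°) tan(+16.041°) = -0.0824, H₀ = 1.6533 rad.
Bracket: H₀ sin φ sin δ + cos φ cos δ sin H₀ = 1.6533×0.27564×0.27633 + 0.96126×0.96106×0.99660 = 0.125928 + 0.920688 = 1.046616.
Q̄ = (S₀/π) × [bracket] = (1361/π) × 1.046616 = 453.41 W/m².
— Configuration B (φ=+62.0°):
cos H₀ = −tan(+62.0°) tan(-10.900°) = 0.3622, H₀ = 1.2002 rad.
Bracket: H₀ sin φ sin δ + cos φ cos δ sin H₀ = 1.2002×0.88295×-0.18910 + 0.46947×0.98196×0.93211 = -0.200392 + 0.429703 = 0.229311.
Q̄ = (S₀/π) × [bracket] = (1361/π) × 0.229311 = 99.342 W/m².
Ratio Q̄_A / Q̄_B = 453.41 / 99.342 = 4.564.

Q̄_A / Q̄_B ≈ 4.56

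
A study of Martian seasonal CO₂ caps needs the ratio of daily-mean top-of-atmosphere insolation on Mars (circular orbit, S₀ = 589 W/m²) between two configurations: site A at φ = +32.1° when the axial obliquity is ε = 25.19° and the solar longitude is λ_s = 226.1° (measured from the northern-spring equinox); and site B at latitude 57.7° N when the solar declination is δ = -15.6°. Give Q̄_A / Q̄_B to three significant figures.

— Configuration A (φ=+32.1°):
Solar declination: sin δ = sin ε · sin λ_s = sin 25.19° × sin 226.1° = -0.30668, so δ = -17.859°.
cos H₀ = −tan(+32.1°) tan(-17.859°) = 0.2021, H₀ = 1.3673 rad.
Bracket: H₀ sin φ sin δ + cos φ cos δ sin H₀ = 1.3673×0.53140×-0.30668 + 0.84712×0.95181×0.97936 = -0.222829 + 0.789655 = 0.566826.
Q̄ = (S₀/π) × [bracket] = (589/π) × 0.566826 = 106.27 W/m².
— Configuration B (φ=+57.7°):
cos H₀ = −tan(+57.7°) tan(-15.600°) = 0.4417, H₀ = 1.1133 rad.
Bracket: H₀ sin φ sin δ + cos φ cos δ sin H₀ = 1.1133×0.84526×-0.26892 + 0.53435×0.96316×0.89718 = -0.253061 + 0.461747 = 0.208686.
Q̄ = (S₀/π) × [bracket] = (589/π) × 0.208686 = 39.125 W/m².
Ratio Q̄_A / Q̄_B = 106.27 / 39.125 = 2.716.

Q̄_A / Q̄_B ≈ 2.72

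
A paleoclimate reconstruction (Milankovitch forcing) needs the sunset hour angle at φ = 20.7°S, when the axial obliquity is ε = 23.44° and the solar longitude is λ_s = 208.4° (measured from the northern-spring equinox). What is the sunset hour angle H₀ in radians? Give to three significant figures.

Solar declination: sin δ = sin ε · sin λ_s = sin 23.44° × sin 208.4° = -0.18920, so δ = -10.906°.
cos H₀ = −tan φ · tan δ = −tan(-20.7°) × tan(-10.906°) = -0.0728, so H₀ = 1.6437 rad = 94.18°.

H₀ = 1.64 rad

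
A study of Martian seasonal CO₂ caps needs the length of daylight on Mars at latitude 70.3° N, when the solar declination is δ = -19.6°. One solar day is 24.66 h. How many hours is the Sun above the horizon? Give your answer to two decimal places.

0.82 h

cos H₀ = −tan φ · tan δ = −tan(+70.3°) × tan(-19.600°) = 0.9945, so H₀ = 0.1049 rad = 6.01°.
Daylight = 2H₀/(2π) × 24.66 h = (0.1049/π) × 24.66 = 0.82 h.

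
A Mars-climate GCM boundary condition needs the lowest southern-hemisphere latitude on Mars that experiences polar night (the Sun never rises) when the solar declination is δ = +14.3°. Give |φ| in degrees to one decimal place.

Polar night requires cos H₀ = −tan φ tan δ ≥ 1, i.e. tan φ tan δ ≤ −1.
The boundary is |tan φ| · |tan δ| = 1, so |φ| = 90° − |δ| = 90° − 14.3° = 75.7° in the southern hemisphere.

|φ| = 75.7°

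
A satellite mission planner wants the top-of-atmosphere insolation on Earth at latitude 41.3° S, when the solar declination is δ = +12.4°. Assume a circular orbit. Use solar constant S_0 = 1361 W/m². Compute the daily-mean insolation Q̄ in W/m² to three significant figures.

Q̄ ≈ 227 W/m²

cos h₀ = −tan(-41.3°) tan(+12.400°) = 0.1932, h₀ = 1.3764 rad.
Bracket: h₀ sin ϕ sin δ + cos ϕ cos δ sin h₀ = 1.3764×-0.66000×0.21474 + 0.75126×0.97667×0.98117 = -0.195075 + 0.719917 = 0.524842.
Q̄ = (S_0/π) × [bracket] = (1361/π) × 0.524842 = 227.4 W/m².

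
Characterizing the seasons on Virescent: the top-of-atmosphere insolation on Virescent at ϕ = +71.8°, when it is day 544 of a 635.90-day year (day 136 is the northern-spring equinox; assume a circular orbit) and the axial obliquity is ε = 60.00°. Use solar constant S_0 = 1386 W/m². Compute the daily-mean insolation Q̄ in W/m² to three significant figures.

Q̄ ≈ 0.00 W/m²

Solar longitude: L_s = 360° × (544 − 136)/635.90 = 230.980°.
sin δ = sin 60.00° × sin 230.980° = -0.67284, so δ = -42.286°.
cos h₀ = −tan(+71.8°) tan(-42.286°) = 2.7662 ≥ 1 ⇒ polar night, h₀ = 0 and Q̄ = 0.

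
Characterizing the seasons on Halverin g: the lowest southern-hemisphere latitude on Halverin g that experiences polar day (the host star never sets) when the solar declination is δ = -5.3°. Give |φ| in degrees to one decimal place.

|φ| = 84.7°

Polar day requires cos H₀ = −tan φ tan δ ≤ −1, i.e. tan φ tan δ ≥ 1.
The boundary is |tan φ| · |tan δ| = 1, so |φ| = 90° − |δ| = 90° − 5.3° = 84.7° in the southern hemisphere.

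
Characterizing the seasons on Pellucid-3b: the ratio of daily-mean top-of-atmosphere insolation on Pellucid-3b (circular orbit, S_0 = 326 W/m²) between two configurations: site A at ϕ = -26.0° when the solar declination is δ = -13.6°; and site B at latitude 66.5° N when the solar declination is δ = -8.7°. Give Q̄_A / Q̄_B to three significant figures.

— Configuration A (ϕ=-26.0°):
cos h₀ = −tan(-26.0°) tan(-13.600°) = -0.1180, h₀ = 1.6891 rad.
Bracket: h₀ sin ϕ sin δ + cos ϕ cos δ sin h₀ = 1.6891×-0.43837×-0.23514 + 0.89879×0.97196×0.99301 = 0.174110 + 0.867482 = 1.041592.
Q̄ = (S_0/π) × [bracket] = (326/π) × 1.041592 = 108.08 W/m².
— Configuration B (ϕ=+66.5°):
cos h₀ = −tan(+66.5°) tan(-8.700°) = 0.3519, h₀ = 1.2112 rad.
Bracket: h₀ sin ϕ sin δ + cos ϕ cos δ sin h₀ = 1.2112×0.91706×-0.15126 + 0.39875×0.98849×0.93603 = -0.168011 + 0.368946 = 0.200935.
Q̄ = (S_0/π) × [bracket] = (326/π) × 0.200935 = 20.851 W/m².
Ratio Q̄_A / Q̄_B = 108.08 / 20.851 = 5.183.

Q̄_A / Q̄_B ≈ 5.18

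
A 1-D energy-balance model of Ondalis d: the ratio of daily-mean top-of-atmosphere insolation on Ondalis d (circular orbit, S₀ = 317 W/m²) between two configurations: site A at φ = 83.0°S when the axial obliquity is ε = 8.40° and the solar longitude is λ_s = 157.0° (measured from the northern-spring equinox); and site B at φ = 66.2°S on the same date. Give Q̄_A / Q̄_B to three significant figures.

— Configuration A (φ=-83.0°):
Solar declination: sin δ = sin ε · sin λ_s = sin 8.40° × sin 157.0° = 0.05708, so δ = +3.272°.
cos H₀ = −tan(-83.0°) tan(+3.272°) = 0.4656, H₀ = 1.0864 rad.
Bracket: H₀ sin φ sin δ + cos φ cos δ sin H₀ = 1.0864×-0.99255×0.05708 + 0.12187×0.99837×0.88498 = -0.061550 + 0.107677 = 0.046127.
Q̄ = (S₀/π) × [bracket] = (317/π) × 0.046127 = 4.6544 W/m².
— Configuration B (φ=-66.2°):
cos H₀ = −tan(-66.2°) tan(+3.272°) = 0.1296, H₀ = 1.4408 rad.
Bracket: H₀ sin φ sin δ + cos φ cos δ sin H₀ = 1.4408×-0.91496×0.05708 + 0.40355×0.99837×0.99156 = -0.075247 + 0.399492 = 0.324245.
Q̄ = (S₀/π) × [bracket] = (317/π) × 0.324245 = 32.718 W/m².
Ratio Q̄_A / Q̄_B = 4.6544 / 32.718 = 0.1423.

Q̄_A / Q̄_B ≈ 0.142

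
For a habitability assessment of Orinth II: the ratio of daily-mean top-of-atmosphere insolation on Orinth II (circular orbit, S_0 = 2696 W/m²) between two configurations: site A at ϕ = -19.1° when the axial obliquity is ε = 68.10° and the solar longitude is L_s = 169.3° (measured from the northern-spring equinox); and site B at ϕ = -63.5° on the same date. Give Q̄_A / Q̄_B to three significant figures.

Q̄_A / Q̄_B ≈ 3.76

— Configuration A (ϕ=-19.1°):
Solar declination: sin δ = sin ε · sin L_s = sin 68.10° × sin 169.3° = 0.17227, so δ = +9.920°.
cos h₀ = −tan(-19.1°) tan(+9.920°) = 0.0606, h₀ = 1.5102 rad.
Bracket: h₀ sin ϕ sin δ + cos ϕ cos δ sin h₀ = 1.5102×-0.32722×0.17227 + 0.94495×0.98505×0.99816 = -0.085130 + 0.929110 = 0.843980.
Q̄ = (S_0/π) × [bracket] = (2696/π) × 0.843980 = 724.27 W/m².
— Configuration B (ϕ=-63.5°):
cos h₀ = −tan(-63.5°) tan(+9.920°) = 0.3508, h₀ = 1.2124 rad.
Bracket: h₀ sin ϕ sin δ + cos ϕ cos δ sin h₀ = 1.2124×-0.89493×0.17227 + 0.44620×0.98505×0.93647 = -0.186915 + 0.411606 = 0.224691.
Q̄ = (S_0/π) × [bracket] = (2696/π) × 0.224691 = 192.82 W/m².
Ratio Q̄_A / Q̄_B = 724.27 / 192.82 = 3.756.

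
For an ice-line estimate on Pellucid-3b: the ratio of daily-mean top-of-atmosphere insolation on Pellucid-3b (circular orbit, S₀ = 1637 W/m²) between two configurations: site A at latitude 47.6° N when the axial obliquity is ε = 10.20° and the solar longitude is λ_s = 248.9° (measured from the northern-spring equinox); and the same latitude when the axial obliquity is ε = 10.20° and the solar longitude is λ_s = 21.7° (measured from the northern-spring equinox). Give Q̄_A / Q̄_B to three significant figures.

Q̄_A / Q̄_B ≈ 0.646

— Configuration A (φ=+47.6°):
Solar declination: sin δ = sin ε · sin λ_s = sin 10.20° × sin 248.9° = -0.16521, so δ = -9.510°.
cos H₀ = −tan(+47.6°) tan(-9.510°) = 0.1835, H₀ = 1.3863 rad.
Bracket: H₀ sin φ sin δ + cos φ cos δ sin H₀ = 1.3863×0.73846×-0.16521 + 0.67430×0.98626×0.98303 = -0.169130 + 0.653749 = 0.484619.
Q̄ = (S₀/π) × [bracket] = (1637/π) × 0.484619 = 252.52 W/m².
— Configuration B (φ=+47.6°):
Solar declination: sin δ = sin ε · sin λ_s = sin 10.20° × sin 21.7° = 0.06548, so δ = +3.754°.
cos H₀ = −tan(+47.6°) tan(+3.754°) = -0.0719, H₀ = 1.6427 rad.
Bracket: H₀ sin φ sin δ + cos φ cos δ sin H₀ = 1.6427×0.73846×0.06548 + 0.67430×0.99785×0.99741 = 0.079432 + 0.671108 = 0.750540.
Q̄ = (S₀/π) × [bracket] = (1637/π) × 0.750540 = 391.09 W/m².
Ratio Q̄_A / Q̄_B = 252.52 / 391.09 = 0.6457.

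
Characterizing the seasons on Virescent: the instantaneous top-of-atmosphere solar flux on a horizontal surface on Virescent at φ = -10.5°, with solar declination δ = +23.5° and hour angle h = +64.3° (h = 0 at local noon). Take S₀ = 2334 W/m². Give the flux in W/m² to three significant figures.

cos θ_z = sin φ sin δ + cos φ cos δ cos h = -0.072666 + 0.391032 = 0.318366.
Flux = S₀ · cos θ_z = 2334 × 0.318366 = 743.1 W/m².

743 W/m²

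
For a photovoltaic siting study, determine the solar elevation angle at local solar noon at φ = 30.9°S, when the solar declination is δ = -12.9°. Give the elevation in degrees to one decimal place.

At local noon the hour angle is zero, so the zenith angle equals |φ − δ| = |-30.9° − (-12.900°)| = 18.000°.
Elevation = 90° − 18.000° = 72.0°.

72.0°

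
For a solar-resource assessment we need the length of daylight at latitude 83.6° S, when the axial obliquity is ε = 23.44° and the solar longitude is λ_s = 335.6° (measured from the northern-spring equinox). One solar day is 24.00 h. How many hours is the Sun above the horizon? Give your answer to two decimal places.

24.00 h

Solar declination: sin δ = sin ε · sin λ_s = sin 23.44° × sin 335.6° = -0.16433, so δ = -9.458°.
Sunrise equation: cos H₀ = −tan φ · tan δ = -1.4852 ≤ −1, so the Sun never sets (polar day) and H₀ = π.
Daylight = 2H₀/(2π) × 24.00 h = (3.1416/π) × 24.00 = 24.00 h.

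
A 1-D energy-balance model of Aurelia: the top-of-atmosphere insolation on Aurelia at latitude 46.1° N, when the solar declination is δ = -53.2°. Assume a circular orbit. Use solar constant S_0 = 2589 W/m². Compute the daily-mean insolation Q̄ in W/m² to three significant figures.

Q̄ ≈ 0.00 W/m²

cos h₀ = −tan(+46.1°) tan(-53.200°) = 1.3891 ≥ 1 ⇒ polar night, h₀ = 0 and Q̄ = 0.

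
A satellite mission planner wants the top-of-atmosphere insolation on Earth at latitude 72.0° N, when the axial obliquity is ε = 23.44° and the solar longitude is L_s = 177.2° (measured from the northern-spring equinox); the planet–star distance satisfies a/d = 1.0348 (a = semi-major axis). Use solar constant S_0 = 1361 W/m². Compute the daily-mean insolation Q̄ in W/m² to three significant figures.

Q̄ ≈ 157 W/m²

Solar declination: sin δ = sin ε · sin L_s = sin 23.44° × sin 177.2° = 0.01943, so δ = +1.113°.
cos h₀ = −tan(+72.0°) tan(+1.113°) = -0.0598, h₀ = 1.6306 rad.
Bracket: h₀ sin ϕ sin δ + cos ϕ cos δ sin h₀ = 1.6306×0.95106×0.01943 + 0.30902×0.99981×0.99821 = 0.030132 + 0.308408 = 0.338540.
Inverse-square distance factor (a/d)² = 1.0348² = 1.070811.
Q̄ = (S_0/π) × 1.070811 × [bracket] = (1361/π) × 1.070811 × 0.338540 = 157.0 W/m².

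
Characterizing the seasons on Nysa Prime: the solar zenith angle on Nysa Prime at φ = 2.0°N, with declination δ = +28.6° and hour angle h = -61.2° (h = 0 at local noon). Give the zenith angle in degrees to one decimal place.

θ_z = 63.9°

cos θ_z = sin φ sin δ + cos φ cos δ cos h = 0.016706 + 0.422714 = 0.439420.
θ_z = arccos(0.439420) = 63.9°.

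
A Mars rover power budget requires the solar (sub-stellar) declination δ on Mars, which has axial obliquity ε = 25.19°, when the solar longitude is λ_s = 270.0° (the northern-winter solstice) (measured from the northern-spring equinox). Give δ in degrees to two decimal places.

δ = -25.19°

sin δ = sin ε · sin λ_s = sin 25.19° × sin 270.0° = -0.425621.
δ = arcsin(-0.425621) = -25.19°.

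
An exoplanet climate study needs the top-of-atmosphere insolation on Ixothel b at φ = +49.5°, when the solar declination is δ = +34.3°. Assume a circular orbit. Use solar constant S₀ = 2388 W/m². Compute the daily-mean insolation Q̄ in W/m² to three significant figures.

cos H₀ = −tan(+49.5°) tan(+34.300°) = -0.7987, H₀ = 2.4959 rad.
Bracket: H₀ sin φ sin δ + cos φ cos δ sin H₀ = 2.4959×0.76041×0.56353 + 0.64945×0.82610×0.60173 = 1.069528 + 0.322835 = 1.392363.
Q̄ = (S₀/π) × [bracket] = (2388/π) × 1.392363 = 1058 W/m².

Q̄ ≈ 1.06e+03 W/m²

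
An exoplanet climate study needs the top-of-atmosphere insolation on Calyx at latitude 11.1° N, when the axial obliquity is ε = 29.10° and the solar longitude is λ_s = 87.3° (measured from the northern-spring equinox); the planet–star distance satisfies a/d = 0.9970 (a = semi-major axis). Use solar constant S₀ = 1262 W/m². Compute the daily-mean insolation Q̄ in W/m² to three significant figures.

Solar declination: sin δ = sin ε · sin λ_s = sin 29.10° × sin 87.3° = 0.48580, so δ = +29.065°.
cos H₀ = −tan(+11.1°) tan(+29.065°) = -0.1090, H₀ = 1.6801 rad.
Bracket: H₀ sin φ sin δ + cos φ cos δ sin H₀ = 1.6801×0.19252×0.48580 + 0.98129×0.87407×0.99404 = 0.157133 + 0.852604 = 1.009737.
Inverse-square distance factor (a/d)² = 0.9970² = 0.994009.
Q̄ = (S₀/π) × 0.994009 × [bracket] = (1262/π) × 0.994009 × 1.009737 = 403.2 W/m².

Q̄ ≈ 403 W/m²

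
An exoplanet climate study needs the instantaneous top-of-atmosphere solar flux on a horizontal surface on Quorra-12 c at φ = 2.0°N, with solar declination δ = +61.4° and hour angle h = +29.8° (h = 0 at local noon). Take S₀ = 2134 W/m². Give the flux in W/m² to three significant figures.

951 W/m²

cos θ_z = sin φ sin δ + cos φ cos δ cos h = 0.030641 + 0.415139 = 0.445780.
Flux = S₀ · cos θ_z = 2134 × 0.445780 = 951.3 W/m².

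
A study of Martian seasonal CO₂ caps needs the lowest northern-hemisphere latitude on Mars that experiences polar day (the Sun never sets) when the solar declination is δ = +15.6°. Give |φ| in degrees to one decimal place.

|φ| = 74.4°

Polar day requires cos H₀ = −tan φ tan δ ≤ −1, i.e. tan φ tan δ ≥ 1.
The boundary is |tan φ| · |tan δ| = 1, so |φ| = 90° − |δ| = 90° − 15.6° = 74.4° in the northern hemisphere.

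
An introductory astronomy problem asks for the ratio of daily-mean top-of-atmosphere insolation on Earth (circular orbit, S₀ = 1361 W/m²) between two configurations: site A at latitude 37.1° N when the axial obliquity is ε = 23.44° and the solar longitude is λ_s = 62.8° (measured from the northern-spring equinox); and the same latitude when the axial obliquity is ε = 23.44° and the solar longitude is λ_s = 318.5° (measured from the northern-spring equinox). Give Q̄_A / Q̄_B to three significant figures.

— Configuration A (φ=+37.1°):
Solar declination: sin δ = sin ε · sin λ_s = sin 23.44° × sin 62.8° = 0.35380, so δ = +20.720°.
cos H₀ = −tan(+37.1°) tan(+20.720°) = -0.2861, H₀ = 1.8609 rad.
Bracket: H₀ sin φ sin δ + cos φ cos δ sin H₀ = 1.8609×0.60321×0.35380 + 0.79758×0.93532×0.95821 = 0.397145 + 0.714817 = 1.111962.
Q̄ = (S₀/π) × [bracket] = (1361/π) × 1.111962 = 481.72 W/m².
— Configuration B (φ=+37.1°):
Solar declination: sin δ = sin ε · sin λ_s = sin 23.44° × sin 318.5° = -0.26358, so δ = -15.283°.
cos H₀ = −tan(+37.1°) tan(-15.283°) = 0.2067, H₀ = 1.3626 rad.
Bracket: H₀ sin φ sin δ + cos φ cos δ sin H₀ = 1.3626×0.60321×-0.26358 + 0.79758×0.96464×0.97841 = -0.216645 + 0.752767 = 0.536122.
Q̄ = (S₀/π) × [bracket] = (1361/π) × 0.536122 = 232.26 W/m².
Ratio Q̄_A / Q̄_B = 481.72 / 232.26 = 2.074.

Q̄_A / Q̄_B ≈ 2.07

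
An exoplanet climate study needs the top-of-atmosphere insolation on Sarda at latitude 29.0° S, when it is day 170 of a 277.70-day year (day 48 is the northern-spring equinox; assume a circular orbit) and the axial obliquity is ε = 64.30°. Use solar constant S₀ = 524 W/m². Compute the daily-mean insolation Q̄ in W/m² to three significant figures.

Solar longitude: λ_s = 360° × (170 − 48)/277.70 = 158.156°.
sin δ = sin 64.30° × sin 158.156° = 0.33527, so δ = +19.589°.
cos H₀ = −tan(-29.0°) tan(+19.589°) = 0.1973, H₀ = 1.3722 rad.
Bracket: H₀ sin φ sin δ + cos φ cos δ sin H₀ = 1.3722×-0.48481×0.33527 + 0.87462×0.94212×0.98035 = -0.223040 + 0.807805 = 0.584765.
Q̄ = (S₀/π) × [bracket] = (524/π) × 0.584765 = 97.54 W/m².

Q̄ ≈ 97.5 W/m²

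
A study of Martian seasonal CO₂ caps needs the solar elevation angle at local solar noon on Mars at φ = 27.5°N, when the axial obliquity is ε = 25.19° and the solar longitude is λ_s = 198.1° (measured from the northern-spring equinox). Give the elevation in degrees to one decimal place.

Solar declination: sin δ = sin ε · sin λ_s = sin 25.19° × sin 198.1° = -0.13223, so δ = -7.599°.
At local noon the hour angle is zero, so the zenith angle equals |φ − δ| = |+27.5° − (-7.599°)| = 35.099°.
Elevation = 90° − 35.099° = 54.9°.

54.9°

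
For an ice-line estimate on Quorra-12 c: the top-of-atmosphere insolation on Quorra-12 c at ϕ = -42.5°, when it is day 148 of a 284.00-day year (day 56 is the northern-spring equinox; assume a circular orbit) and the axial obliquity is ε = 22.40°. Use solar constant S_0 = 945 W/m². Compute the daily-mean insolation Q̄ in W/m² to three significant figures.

Solar longitude: L_s = 360° × (148 − 56)/284.00 = 116.620°.
sin δ = sin 22.40° × sin 116.620° = 0.34068, so δ = +19.918°.
cos h₀ = −tan(-42.5°) tan(+19.918°) = 0.3320, h₀ = 1.2323 rad.
Bracket: h₀ sin ϕ sin δ + cos ϕ cos δ sin h₀ = 1.2323×-0.67559×0.34068 + 0.73728×0.94018×0.94327 = -0.283626 + 0.653852 = 0.370226.
Q̄ = (S_0/π) × [bracket] = (945/π) × 0.370226 = 111.4 W/m².

Q̄ ≈ 111 W/m²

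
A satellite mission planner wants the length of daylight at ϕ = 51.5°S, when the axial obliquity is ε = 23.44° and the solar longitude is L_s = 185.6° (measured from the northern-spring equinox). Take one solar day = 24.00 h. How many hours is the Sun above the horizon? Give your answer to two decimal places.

Solar declination: sin δ = sin ε · sin L_s = sin 23.44° × sin 185.6° = -0.03882, so δ = -2.225°.
cos h₀ = −tan ϕ · tan δ = −tan(-51.5°) × tan(-2.225°) = -0.0488, so h₀ = 1.6197 rad = 92.80°.
Daylight = 2h₀/(2π) × 24.00 h = (1.6197/π) × 24.00 = 12.37 h.

12.37 h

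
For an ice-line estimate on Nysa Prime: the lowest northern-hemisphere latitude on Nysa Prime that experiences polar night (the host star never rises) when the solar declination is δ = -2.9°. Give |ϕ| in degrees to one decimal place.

Polar night requires cos h₀ = −tan ϕ tan δ ≥ 1, i.e. tan ϕ tan δ ≤ −1.
The boundary is |tan ϕ| · |tan δ| = 1, so |ϕ| = 90° − |δ| = 90° − 2.9° = 87.1° in the northern hemisphere.

|ϕ| = 87.1°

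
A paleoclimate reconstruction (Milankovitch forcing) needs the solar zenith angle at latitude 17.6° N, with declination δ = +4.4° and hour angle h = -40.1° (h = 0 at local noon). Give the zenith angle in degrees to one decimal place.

θ_z = 41.4°

cos θ_z = sin ϕ sin δ + cos ϕ cos δ cos h = 0.023198 + 0.726967 = 0.750165.
θ_z = arccos(0.750165) = 41.4°.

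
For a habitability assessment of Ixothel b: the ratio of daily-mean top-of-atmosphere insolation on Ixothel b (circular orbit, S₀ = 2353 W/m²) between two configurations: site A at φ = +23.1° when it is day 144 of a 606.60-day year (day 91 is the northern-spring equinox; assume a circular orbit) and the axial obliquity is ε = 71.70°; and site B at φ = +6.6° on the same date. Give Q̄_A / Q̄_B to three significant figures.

— Configuration A (φ=+23.1°):
Solar longitude: λ_s = 360° × (144 − 91)/606.60 = 31.454°.
sin δ = sin 71.70° × sin 31.454° = 0.49542, so δ = +29.698°.
cos H₀ = −tan(+23.1°) tan(+29.698°) = -0.2433, H₀ = 1.8165 rad.
Bracket: H₀ sin φ sin δ + cos φ cos δ sin H₀ = 1.8165×0.39234×0.49542 + 0.91982×0.86865×0.96996 = 0.353079 + 0.775000 = 1.128079.
Q̄ = (S₀/π) × [bracket] = (2353/π) × 1.128079 = 844.91 W/m².
— Configuration B (φ=+6.6°):
cos H₀ = −tan(+6.6°) tan(+29.698°) = -0.0660, H₀ = 1.6368 rad.
Bracket: H₀ sin φ sin δ + cos φ cos δ sin H₀ = 1.6368×0.11494×0.49542 + 0.99337×0.86865×0.99782 = 0.093205 + 0.861010 = 0.954215.
Q̄ = (S₀/π) × [bracket] = (2353/π) × 0.954215 = 714.69 W/m².
Ratio Q̄_A / Q̄_B = 844.91 / 714.69 = 1.182.

Q̄_A / Q̄_B ≈ 1.18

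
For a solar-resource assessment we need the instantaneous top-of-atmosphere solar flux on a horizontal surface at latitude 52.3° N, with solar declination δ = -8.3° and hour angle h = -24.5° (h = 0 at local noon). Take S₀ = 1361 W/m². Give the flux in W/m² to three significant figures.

594 W/m²

cos θ_z = sin φ sin δ + cos φ cos δ cos h = -0.114218 + 0.550637 = 0.436419.
Flux = S₀ · cos θ_z = 1361 × 0.436419 = 594.0 W/m².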